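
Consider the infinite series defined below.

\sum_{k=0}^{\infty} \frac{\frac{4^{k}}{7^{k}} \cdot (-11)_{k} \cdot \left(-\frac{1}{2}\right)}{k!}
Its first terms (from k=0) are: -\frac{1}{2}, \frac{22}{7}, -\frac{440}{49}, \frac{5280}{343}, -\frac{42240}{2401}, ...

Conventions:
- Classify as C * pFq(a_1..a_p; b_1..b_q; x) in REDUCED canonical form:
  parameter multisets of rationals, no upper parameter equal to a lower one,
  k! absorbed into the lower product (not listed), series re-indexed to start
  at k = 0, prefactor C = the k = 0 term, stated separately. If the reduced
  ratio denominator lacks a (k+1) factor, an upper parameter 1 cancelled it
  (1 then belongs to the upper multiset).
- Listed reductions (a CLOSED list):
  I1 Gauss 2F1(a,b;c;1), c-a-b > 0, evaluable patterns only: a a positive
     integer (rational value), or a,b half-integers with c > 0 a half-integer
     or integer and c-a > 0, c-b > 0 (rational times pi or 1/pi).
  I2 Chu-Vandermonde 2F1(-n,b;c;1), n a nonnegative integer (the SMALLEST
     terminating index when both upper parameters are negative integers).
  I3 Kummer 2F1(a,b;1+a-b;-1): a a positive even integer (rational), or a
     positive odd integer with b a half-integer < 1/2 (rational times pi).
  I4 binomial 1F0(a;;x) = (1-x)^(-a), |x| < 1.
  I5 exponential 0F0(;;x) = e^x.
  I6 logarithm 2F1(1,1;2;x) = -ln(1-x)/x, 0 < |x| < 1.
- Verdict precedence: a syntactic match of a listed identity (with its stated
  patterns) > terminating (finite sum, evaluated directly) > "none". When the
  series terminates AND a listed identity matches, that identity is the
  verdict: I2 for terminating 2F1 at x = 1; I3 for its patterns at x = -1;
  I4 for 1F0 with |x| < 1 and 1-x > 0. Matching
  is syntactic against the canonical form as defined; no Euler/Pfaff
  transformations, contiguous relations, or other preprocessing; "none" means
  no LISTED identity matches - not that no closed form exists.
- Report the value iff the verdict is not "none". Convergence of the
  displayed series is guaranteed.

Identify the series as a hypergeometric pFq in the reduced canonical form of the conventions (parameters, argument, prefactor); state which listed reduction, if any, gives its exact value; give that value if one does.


Canonical form: C = -\frac{1}{2} times 1F0 with upper {-11}, lower {-}, x = \frac{4}{7}. Verdict (x = \frac{4}{7}): the binomial series (I4) applies (the 1F0 binomial series: exponent 11, x = \frac{4}{7}). Sum: -\frac{177147}{3954653486}.

Key step: t_0 = -\frac{1}{2} here, and the two geometric factors (prefactor -1/2) combine into one argument.
Term ratio: r(k) = \frac{4}{7} * (k-11) / [(k+1)] - poly over poly, x = \frac{4}{7} from leading terms; C = -\frac{1}{2} at k = 0.


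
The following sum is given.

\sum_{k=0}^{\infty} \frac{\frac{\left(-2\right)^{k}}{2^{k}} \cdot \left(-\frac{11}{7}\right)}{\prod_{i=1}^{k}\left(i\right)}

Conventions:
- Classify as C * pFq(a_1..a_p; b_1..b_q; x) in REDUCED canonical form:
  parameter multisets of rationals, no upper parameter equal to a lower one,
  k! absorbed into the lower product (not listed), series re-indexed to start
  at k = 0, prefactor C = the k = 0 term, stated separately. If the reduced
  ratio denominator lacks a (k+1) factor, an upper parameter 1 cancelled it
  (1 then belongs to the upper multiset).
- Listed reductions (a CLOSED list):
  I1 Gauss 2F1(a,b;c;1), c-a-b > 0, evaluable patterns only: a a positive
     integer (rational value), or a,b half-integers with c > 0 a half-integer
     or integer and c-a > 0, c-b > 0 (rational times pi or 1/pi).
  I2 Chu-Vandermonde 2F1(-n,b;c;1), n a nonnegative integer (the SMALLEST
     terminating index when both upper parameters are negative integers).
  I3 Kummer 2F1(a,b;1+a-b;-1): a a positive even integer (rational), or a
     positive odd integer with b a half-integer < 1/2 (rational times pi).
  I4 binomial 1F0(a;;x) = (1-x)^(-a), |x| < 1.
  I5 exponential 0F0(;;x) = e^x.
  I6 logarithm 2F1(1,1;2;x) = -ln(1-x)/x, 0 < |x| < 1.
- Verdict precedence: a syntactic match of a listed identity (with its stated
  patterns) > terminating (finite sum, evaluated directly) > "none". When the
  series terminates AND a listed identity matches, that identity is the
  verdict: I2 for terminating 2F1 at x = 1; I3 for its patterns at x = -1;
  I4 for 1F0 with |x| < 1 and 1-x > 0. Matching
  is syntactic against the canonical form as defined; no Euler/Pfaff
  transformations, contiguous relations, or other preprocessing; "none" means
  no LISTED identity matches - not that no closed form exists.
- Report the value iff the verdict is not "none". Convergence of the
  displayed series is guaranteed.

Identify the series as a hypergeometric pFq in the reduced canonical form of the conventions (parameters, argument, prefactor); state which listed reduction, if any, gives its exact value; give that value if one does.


First insight: x = -1 and the two k-th powers (C = -11/7) combine into one argument.
Step ratio: r(k) = -1 * 1 / [(k+1)] - rational in k. x = -1; t_0 = -\frac{11}{7}; negate the roots.

Reduced: x = -1, 0F0, upper = {-}, lower = {-}, C = -\frac{11}{7}. Verdict: the I5 exponential reduction fires (the 0F0 exponential series at x = -1). Hence: \left(-\frac{11}{7}\right) \cdot e^{-1}.


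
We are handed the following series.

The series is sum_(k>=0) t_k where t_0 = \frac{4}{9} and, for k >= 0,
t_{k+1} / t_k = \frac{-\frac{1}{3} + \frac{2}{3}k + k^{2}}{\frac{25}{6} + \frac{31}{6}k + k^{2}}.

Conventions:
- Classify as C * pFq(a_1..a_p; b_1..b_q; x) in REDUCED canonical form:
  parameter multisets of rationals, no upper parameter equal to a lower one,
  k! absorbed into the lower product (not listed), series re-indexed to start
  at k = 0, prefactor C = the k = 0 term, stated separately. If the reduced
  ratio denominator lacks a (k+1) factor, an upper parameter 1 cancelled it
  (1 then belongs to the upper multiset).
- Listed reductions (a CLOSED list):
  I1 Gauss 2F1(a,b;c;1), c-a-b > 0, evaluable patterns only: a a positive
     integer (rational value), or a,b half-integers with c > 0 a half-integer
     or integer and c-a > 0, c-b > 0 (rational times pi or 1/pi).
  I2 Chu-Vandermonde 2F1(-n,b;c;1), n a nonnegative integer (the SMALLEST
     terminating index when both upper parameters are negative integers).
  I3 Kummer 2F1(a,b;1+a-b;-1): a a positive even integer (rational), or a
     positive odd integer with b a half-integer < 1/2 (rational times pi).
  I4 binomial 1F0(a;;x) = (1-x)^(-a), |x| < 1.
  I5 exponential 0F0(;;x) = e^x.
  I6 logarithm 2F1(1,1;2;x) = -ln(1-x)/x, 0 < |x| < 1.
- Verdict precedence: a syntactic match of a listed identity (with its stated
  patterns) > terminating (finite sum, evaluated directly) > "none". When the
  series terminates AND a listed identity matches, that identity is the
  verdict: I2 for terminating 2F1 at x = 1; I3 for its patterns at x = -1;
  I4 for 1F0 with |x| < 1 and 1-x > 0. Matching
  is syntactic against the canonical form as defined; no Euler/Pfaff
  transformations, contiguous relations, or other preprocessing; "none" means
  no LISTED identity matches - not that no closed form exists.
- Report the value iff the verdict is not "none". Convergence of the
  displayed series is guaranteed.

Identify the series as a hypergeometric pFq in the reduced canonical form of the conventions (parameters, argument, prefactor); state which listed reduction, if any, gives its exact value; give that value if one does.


At argument 1: a 2F1 with upper {-\frac{1}{3}, 1}, lower {\frac{25}{6}}, scaled by C = \frac{4}{9}. Verdict at x = 1: Gauss's theorem (I1) matches (x = 1: the Gamma ratio telescopes since c-a-b = 7/2 > 0 and a = 1 in Z>0). Sum: \frac{76}{189}.

Key step: with t_0 = \frac{4}{9}, the expanded ratio factors over Q; C = 4/9, x = 1, roots give parameters.
Step ratio: r(k) = 1 * (k-\frac{1}{3}) (k+1) / [(k+\frac{25}{6}) (k+1)] - rational; roots negated = parameters, x = 1, C = \frac{4}{9}.


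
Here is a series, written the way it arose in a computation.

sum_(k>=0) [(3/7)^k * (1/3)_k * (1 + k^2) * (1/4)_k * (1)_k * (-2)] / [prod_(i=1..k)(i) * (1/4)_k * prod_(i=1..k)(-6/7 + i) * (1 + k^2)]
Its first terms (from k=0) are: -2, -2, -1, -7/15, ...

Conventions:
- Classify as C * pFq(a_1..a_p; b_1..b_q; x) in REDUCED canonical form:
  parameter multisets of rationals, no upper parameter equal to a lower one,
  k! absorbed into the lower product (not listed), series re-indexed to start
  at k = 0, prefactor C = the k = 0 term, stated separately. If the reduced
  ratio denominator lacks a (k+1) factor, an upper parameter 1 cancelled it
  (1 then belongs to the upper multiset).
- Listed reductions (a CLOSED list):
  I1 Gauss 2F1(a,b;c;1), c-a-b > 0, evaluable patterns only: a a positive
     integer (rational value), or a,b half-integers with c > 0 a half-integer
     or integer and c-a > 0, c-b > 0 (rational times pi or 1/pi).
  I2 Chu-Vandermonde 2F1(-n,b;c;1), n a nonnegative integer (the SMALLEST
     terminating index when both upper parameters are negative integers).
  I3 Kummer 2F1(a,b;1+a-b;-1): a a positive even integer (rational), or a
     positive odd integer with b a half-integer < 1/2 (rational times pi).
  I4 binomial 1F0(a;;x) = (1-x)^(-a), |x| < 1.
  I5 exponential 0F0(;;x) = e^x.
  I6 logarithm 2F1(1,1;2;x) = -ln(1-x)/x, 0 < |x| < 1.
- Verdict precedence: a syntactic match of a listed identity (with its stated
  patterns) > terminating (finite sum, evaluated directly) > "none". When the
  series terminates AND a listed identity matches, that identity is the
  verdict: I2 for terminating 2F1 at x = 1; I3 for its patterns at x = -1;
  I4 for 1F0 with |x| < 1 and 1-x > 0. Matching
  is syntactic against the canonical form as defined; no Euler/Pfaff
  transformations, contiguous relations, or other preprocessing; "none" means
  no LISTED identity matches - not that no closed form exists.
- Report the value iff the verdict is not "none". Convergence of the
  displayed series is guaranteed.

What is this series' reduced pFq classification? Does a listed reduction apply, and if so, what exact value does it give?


x = 3/7 here; the reduced form reads 2F1, upper {1/3, 1}, lower {1/7}, C = -2. Verdict: none (x = 3/7): each listed identity misses the multisets {1/3, 1} ; {1/7}.

First insight: t_0 = -2 here, and k^2 + 1 divides numerator and denominator alike; prefactor -2 after cancelling.
Term ratio: r(k) = (3/7) * (k+1/3) (k+1) / [(k+1/7) (k+1)] - poly over poly, x = (3/7) from leading terms; C = -2 at k = 0.


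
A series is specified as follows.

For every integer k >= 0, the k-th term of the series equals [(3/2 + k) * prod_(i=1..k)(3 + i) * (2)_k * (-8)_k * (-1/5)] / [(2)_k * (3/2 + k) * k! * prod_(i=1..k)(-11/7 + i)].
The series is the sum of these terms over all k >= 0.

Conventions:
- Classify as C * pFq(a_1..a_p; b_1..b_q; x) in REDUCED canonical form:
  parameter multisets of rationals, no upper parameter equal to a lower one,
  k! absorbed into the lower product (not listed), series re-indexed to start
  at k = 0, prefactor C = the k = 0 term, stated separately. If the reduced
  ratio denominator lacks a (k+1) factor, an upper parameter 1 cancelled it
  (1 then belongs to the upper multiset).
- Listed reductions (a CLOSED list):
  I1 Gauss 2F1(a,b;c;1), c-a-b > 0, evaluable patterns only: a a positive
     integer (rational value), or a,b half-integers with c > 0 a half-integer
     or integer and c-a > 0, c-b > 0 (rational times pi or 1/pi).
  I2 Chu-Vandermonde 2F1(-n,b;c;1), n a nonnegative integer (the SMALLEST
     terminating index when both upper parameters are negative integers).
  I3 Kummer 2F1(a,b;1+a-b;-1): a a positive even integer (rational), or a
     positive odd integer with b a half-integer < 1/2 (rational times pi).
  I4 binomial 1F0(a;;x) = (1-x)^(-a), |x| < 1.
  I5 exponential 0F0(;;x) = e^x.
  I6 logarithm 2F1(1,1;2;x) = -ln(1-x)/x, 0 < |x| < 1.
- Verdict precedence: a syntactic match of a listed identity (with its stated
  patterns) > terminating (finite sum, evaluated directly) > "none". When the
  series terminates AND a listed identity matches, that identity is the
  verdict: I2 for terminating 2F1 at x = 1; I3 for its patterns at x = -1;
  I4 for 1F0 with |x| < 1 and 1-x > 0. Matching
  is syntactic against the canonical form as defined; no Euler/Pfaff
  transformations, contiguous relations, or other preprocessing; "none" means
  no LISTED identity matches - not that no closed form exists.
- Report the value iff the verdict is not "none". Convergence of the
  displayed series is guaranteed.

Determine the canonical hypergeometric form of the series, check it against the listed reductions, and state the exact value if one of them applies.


Reduced: x = 1, 2F1, upper = {-8, 4}, lower = {-4/7}, C = -1/5. Verdict: Vandermonde's identity (I2) fires (terminating 2F1 at x = 1 with n = 8, b = 4, c = -4/7). Value: -44/1767.

Structural cue: x = 1 and the lower running product (C = -1/5, x = 1) is a rising factorial.
Term ratio: r(k) = 1 * (k-8) (k+4) / [(k-4/7) (k+1)] - rational; roots negated = parameters, x = 1, C = -1/5.


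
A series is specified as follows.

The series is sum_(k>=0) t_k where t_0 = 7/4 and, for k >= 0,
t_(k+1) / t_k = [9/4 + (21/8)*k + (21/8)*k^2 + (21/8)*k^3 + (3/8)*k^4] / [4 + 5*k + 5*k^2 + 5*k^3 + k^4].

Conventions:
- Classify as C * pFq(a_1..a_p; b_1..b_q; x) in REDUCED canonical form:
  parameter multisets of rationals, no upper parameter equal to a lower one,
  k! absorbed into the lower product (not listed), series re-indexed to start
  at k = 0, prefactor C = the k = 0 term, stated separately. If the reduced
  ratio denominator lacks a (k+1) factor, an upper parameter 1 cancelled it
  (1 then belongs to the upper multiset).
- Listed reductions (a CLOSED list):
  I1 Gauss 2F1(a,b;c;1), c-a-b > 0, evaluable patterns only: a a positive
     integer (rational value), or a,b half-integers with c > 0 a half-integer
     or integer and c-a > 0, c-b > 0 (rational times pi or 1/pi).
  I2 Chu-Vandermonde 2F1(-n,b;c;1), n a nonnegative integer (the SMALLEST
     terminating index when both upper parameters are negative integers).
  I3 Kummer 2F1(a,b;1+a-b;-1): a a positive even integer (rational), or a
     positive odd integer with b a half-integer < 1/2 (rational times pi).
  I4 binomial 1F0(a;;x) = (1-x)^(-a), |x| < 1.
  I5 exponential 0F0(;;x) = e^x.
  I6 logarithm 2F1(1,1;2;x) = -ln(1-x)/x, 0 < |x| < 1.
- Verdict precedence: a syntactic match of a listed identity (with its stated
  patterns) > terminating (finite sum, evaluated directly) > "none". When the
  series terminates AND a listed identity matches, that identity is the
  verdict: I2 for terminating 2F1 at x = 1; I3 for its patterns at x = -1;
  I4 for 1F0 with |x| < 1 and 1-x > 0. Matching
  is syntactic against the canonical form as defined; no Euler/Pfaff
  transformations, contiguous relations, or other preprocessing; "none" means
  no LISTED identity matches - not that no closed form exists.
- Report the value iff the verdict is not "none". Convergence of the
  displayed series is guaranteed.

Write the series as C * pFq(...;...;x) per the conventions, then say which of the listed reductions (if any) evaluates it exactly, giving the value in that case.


With C = 7/4: the canonical form is 2F1(1, 6; 4; 3/8). Verdict: none here - no I1-I6 shape fits x = 3/8 with lower {4}.

Key step: t_0 = 7/4 here, and the ratio is unreduced: k^2 + 1 divides both sides (prefactor 7/4).
Ratio: r(k) = (3/8) * (k+1) (k+6) / [(k+4) (k+1)] - rational in k. x = (3/8); t_0 = 7/4; negate the roots.


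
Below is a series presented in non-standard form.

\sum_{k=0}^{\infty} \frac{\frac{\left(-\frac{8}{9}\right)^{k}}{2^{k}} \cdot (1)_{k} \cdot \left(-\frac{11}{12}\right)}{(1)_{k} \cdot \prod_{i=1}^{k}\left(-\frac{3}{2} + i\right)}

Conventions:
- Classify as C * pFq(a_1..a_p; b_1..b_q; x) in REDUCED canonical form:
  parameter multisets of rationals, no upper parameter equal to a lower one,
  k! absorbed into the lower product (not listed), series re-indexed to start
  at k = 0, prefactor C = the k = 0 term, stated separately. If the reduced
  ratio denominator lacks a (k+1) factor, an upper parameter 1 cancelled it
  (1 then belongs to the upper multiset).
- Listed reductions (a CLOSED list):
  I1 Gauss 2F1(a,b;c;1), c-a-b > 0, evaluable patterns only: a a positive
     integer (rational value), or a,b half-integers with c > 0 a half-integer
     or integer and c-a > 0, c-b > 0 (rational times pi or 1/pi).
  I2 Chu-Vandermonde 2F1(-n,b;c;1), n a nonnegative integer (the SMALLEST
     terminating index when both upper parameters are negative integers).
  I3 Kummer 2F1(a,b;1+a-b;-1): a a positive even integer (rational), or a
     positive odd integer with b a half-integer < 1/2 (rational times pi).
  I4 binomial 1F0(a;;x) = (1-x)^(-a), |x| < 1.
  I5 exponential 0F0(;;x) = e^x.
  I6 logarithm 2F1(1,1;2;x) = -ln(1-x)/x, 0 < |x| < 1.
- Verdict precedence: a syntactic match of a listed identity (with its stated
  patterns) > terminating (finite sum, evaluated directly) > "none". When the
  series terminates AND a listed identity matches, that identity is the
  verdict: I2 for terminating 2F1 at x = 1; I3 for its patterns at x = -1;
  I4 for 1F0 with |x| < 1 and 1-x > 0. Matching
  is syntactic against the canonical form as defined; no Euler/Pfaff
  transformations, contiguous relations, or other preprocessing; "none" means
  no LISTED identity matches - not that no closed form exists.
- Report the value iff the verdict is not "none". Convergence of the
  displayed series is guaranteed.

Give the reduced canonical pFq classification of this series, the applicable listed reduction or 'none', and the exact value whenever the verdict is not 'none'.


The series (x = -\frac{4}{9}) is 1F1: upper {1}, lower {-\frac{1}{2}}, prefactor -\frac{11}{12}. Verdict: none. Every listed pattern misses the 1F1 form at -\frac{4}{9}, upper {1}.

Key observation: x = -\frac{4}{9} and the two k-th powers (C = -11/12, x = -4/9) combine into one argument.
Term ratio: r(k) = -\frac{4}{9} * (k+1) / [(k-\frac{1}{2}) (k+1)] - rational in k, leading ratio -\frac{4}{9}; with t_0 = -\frac{11}{12}, classification follows.


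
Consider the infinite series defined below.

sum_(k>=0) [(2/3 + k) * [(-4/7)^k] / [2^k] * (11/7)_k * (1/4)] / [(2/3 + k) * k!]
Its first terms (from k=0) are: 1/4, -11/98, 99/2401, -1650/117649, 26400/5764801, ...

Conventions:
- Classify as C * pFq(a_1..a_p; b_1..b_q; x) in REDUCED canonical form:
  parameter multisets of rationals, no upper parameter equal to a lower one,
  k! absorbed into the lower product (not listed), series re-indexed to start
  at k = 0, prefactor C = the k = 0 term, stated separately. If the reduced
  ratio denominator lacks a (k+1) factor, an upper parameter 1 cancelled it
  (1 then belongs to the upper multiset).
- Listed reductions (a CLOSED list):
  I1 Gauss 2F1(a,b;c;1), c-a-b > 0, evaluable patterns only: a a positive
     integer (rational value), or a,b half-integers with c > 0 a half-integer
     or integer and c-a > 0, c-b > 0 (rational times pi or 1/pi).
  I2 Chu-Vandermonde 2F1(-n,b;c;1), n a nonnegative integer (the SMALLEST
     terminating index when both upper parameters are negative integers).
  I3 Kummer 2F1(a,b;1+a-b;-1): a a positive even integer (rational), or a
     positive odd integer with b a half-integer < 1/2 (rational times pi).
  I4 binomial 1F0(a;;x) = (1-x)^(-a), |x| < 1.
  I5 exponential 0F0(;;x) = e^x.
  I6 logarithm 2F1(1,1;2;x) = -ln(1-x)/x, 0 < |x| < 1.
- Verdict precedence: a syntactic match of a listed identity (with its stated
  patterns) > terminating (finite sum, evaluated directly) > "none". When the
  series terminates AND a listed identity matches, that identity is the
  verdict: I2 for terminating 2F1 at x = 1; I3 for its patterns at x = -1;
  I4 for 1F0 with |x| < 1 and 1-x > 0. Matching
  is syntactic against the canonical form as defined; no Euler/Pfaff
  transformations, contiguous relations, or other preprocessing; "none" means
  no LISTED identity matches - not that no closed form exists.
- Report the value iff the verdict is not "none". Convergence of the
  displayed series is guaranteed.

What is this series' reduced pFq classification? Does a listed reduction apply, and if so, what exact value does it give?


The series (x = -2/7) is 1F0: upper {11/7}, lower {-}, prefactor 1/4. Verdict: the I4 binomial reduction fires (the 1F0 binomial series: exponent -11/7, x = -2/7). Its exact value is (1/4) * (9/7)^(-11/7).

Key step: t_0 = 1/4 here, and the two k-th powers (prefactor 1/4) combine into one argument.
Term ratio: r(k) = (-2/7) * (k+11/7) / [(k+1)] - rational in k. x = (-2/7); t_0 = 1/4; negate the roots.


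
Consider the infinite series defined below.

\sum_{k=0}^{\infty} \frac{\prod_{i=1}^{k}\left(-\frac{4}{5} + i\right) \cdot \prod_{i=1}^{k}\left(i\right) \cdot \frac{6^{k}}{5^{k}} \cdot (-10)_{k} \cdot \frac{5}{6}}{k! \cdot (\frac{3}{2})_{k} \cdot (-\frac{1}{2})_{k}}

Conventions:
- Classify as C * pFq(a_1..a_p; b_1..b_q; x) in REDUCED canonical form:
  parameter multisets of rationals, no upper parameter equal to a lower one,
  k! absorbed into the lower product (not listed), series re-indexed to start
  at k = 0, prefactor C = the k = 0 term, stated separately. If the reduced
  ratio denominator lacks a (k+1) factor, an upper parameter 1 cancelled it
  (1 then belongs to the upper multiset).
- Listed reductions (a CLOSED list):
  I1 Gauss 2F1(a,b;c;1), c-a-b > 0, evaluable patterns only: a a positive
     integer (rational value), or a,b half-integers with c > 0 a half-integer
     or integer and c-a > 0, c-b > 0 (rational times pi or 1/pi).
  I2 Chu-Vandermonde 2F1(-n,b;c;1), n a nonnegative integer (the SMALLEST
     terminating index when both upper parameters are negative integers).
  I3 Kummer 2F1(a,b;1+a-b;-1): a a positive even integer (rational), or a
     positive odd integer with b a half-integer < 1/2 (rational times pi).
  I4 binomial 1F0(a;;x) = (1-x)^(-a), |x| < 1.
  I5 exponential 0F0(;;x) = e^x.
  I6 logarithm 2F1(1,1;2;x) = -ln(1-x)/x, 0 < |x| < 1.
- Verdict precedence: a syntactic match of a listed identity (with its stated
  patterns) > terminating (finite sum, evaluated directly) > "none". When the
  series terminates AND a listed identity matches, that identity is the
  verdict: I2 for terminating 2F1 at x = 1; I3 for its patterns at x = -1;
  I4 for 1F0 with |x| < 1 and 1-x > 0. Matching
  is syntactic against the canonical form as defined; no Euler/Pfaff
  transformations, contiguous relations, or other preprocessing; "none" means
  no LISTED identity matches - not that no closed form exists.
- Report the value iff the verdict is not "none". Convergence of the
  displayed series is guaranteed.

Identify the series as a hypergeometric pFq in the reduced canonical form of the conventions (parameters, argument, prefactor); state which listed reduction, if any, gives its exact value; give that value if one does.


Classification (C = \frac{5}{6}): 3F2 with upper {-10, \frac{1}{5}, 1}, lower {-\frac{1}{2}, \frac{3}{2}}, argument x = \frac{6}{5}. Verdict: terminating - upper parameter -10 makes this a finite sum (last index 10), evaluated exactly. Hence: \frac{2729856470835365308561}{5241862297058105468750}.

First insight: with t_0 = \frac{5}{6}, the running product (C = 5/6, x = 6/5) telescopes to a rising factorial.
Consecutive-term ratio: r(k) = \frac{6}{5} * (k-10) (k+\frac{1}{5}) (k+1) / [(k-\frac{1}{2}) (k+\frac{3}{2}) (k+1)] ; factor over Q: parameters, x = \frac{6}{5}, and C = \frac{5}{6}.


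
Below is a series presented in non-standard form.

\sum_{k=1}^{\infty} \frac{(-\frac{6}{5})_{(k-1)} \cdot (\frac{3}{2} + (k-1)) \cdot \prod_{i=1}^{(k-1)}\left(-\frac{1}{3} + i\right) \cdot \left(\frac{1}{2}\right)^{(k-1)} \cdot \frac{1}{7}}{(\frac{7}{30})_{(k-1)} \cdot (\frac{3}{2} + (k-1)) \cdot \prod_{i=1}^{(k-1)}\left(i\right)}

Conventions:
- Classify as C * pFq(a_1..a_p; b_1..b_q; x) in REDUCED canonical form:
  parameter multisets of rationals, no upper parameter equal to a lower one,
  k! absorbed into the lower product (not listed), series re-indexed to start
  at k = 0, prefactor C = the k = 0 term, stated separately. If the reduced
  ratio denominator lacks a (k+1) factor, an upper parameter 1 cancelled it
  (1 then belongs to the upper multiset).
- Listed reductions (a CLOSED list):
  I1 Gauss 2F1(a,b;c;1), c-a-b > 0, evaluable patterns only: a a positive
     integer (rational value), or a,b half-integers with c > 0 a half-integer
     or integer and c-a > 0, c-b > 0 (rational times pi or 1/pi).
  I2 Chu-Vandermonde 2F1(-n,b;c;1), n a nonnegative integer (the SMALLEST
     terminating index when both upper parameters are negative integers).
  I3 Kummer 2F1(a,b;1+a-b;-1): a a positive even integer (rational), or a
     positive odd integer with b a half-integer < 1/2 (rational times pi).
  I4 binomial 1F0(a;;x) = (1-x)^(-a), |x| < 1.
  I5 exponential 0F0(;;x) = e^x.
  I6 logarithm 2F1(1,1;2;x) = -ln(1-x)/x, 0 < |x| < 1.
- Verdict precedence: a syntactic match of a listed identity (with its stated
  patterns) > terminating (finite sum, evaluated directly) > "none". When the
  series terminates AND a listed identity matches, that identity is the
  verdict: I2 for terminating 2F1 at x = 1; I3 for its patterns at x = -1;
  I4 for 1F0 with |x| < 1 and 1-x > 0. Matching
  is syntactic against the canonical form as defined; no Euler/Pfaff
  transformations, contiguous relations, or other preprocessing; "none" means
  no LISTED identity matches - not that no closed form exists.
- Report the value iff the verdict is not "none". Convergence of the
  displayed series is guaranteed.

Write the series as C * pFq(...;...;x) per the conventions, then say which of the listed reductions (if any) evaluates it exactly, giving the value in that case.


Reduced: x = \frac{1}{2}, 2F1, upper = {-\frac{6}{5}, \frac{2}{3}}, lower = {\frac{7}{30}}, C = \frac{1}{7}. Verdict: none. No listed pattern accepts 2F1(-\frac{6}{5}, \frac{2}{3}; \frac{7}{30}; \frac{1}{2}).

Structural cue: with t_0 = \frac{1}{7}, striking the common factor k + 3/2 reduces the term (prefactor 1/7).
Consecutive-term ratio: r(k) = \frac{1}{2} * (k-\frac{6}{5}) (k+\frac{2}{3}) / [(k+\frac{7}{30}) (k+1)] - poly over poly, x = \frac{1}{2} from leading terms; C = \frac{1}{7} at k = 0.


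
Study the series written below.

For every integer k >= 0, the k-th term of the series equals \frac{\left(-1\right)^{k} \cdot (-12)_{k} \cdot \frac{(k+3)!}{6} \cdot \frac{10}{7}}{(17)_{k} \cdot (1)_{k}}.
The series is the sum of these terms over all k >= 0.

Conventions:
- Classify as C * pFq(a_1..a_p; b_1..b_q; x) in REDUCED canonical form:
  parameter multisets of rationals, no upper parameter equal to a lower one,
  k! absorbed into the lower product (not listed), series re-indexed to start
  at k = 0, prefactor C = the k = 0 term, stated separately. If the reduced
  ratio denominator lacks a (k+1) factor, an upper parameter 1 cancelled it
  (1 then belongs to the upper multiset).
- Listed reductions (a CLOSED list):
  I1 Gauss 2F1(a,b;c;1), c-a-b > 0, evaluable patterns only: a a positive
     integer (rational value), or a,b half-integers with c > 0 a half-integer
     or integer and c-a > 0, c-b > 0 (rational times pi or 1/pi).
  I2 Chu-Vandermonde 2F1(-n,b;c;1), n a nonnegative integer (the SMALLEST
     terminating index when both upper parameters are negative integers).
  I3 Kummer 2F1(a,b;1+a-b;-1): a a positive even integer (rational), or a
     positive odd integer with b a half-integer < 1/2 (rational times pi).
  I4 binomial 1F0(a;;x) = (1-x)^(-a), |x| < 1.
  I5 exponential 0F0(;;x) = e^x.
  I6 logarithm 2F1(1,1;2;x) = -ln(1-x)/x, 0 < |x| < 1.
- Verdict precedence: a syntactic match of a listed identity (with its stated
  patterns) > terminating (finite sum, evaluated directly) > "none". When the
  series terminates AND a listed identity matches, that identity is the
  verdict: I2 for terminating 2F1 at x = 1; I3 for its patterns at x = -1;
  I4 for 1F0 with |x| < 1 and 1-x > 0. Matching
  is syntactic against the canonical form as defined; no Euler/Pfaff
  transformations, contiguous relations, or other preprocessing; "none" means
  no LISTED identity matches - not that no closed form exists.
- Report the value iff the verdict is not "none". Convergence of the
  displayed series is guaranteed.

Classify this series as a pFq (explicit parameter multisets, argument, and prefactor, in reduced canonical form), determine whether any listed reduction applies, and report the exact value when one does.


Key observation: with t_0 = \frac{10}{7}, the factorial ratio (C = 10/7, x = -1) (k+a-1)!/(a-1)! is a rising factorial (a)_k.
Adjacent-term ratio: r(k) = -1 * (k-12) (k+4) / [(k+17) (k+1)] - rational; roots negated = parameters, x = -1, C = \frac{10}{7}.

Classification (C = \frac{10}{7}): 2F1 with upper {-12, 4}, lower {17}, argument x = -1. Verdict: the Kummer evaluation I3 fires (x = -1; c = 17 equals 1+a-b for upper {-12, 4}: listed pattern). Exact value: \frac{200}{7}.


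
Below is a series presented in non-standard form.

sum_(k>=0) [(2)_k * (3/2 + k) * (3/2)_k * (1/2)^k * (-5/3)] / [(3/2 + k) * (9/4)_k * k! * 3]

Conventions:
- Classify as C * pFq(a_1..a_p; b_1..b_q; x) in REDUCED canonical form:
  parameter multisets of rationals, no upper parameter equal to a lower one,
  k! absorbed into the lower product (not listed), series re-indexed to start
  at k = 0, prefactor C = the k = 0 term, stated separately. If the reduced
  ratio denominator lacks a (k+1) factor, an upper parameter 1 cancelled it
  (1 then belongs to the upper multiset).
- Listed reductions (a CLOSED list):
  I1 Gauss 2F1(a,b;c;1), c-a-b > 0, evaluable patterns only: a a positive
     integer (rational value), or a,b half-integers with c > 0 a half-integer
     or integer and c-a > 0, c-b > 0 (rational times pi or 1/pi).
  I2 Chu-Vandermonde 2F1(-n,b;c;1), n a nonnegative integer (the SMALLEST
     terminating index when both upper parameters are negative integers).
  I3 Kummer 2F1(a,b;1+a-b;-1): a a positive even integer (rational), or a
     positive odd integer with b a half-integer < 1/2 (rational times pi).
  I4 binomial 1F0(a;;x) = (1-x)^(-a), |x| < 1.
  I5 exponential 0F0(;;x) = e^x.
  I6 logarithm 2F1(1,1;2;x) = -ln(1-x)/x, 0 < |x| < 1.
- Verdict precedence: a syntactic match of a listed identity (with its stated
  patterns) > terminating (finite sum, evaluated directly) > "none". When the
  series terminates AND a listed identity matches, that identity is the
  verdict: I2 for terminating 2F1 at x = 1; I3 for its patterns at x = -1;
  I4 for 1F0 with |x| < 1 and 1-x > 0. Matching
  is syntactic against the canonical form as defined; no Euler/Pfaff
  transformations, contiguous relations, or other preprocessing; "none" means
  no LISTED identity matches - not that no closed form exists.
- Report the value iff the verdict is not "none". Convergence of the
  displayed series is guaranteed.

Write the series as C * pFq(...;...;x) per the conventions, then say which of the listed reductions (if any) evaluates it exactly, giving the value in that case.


Key observation: t_0 = -5/9 here, and k + 3/2 divides numerator and denominator alike; prefactor -5/9 after cancelling.
Consecutive-term ratio: r(k) = (1/2) * (k+3/2) (k+2) / [(k+9/4) (k+1)] - rational in k, leading ratio (1/2); with t_0 = -5/9, classification follows.

x = 1/2 here; the reduced form reads 2F1, upper {3/2, 2}, lower {9/4}, C = -5/9. Verdict: none - at argument 1/2 the multisets {3/2, 2} ; {9/4} match no listed identity.


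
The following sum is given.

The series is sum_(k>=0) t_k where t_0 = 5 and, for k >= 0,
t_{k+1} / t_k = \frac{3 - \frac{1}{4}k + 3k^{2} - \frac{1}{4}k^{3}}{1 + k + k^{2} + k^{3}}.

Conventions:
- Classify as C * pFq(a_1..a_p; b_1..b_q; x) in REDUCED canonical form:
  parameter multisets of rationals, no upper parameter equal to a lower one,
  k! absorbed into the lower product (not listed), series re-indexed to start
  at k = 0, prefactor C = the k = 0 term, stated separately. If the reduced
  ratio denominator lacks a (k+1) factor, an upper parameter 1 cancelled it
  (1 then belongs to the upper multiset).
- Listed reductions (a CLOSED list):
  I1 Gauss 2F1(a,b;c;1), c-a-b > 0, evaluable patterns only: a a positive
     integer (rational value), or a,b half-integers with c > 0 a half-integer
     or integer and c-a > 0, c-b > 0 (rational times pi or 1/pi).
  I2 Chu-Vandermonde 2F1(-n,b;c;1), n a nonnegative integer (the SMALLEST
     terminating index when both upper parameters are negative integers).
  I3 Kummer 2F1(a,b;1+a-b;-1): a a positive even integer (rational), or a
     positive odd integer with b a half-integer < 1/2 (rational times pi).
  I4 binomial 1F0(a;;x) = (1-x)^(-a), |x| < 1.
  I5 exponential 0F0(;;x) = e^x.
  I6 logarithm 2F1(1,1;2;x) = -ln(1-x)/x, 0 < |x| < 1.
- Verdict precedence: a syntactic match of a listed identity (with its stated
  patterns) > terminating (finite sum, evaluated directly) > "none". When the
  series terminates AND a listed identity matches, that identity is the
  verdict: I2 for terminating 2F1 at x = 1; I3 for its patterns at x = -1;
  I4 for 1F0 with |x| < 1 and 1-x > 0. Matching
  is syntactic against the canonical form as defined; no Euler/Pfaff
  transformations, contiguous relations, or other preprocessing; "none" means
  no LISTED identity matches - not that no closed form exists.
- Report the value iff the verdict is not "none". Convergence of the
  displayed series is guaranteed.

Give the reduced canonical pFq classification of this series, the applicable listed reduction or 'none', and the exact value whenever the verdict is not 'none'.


The tell: from the first term 5: cancel k^2 + 1 from the displayed ratio first; then C = 5, x = -1/4.
Adjacent-term ratio: r(k) = -\frac{1}{4} * (k-12) / [(k+1)] ; factor over Q: parameters, x = -\frac{1}{4}, and C = 5.

Canonical form: C = 5 times 1F0 with upper {-12}, lower {-}, x = -\frac{1}{4}. Verdict: this is the binomial series (I4) (the 1F0 binomial series: exponent 12, x = -\frac{1}{4}). Sum: \frac{1220703125}{16777216}.


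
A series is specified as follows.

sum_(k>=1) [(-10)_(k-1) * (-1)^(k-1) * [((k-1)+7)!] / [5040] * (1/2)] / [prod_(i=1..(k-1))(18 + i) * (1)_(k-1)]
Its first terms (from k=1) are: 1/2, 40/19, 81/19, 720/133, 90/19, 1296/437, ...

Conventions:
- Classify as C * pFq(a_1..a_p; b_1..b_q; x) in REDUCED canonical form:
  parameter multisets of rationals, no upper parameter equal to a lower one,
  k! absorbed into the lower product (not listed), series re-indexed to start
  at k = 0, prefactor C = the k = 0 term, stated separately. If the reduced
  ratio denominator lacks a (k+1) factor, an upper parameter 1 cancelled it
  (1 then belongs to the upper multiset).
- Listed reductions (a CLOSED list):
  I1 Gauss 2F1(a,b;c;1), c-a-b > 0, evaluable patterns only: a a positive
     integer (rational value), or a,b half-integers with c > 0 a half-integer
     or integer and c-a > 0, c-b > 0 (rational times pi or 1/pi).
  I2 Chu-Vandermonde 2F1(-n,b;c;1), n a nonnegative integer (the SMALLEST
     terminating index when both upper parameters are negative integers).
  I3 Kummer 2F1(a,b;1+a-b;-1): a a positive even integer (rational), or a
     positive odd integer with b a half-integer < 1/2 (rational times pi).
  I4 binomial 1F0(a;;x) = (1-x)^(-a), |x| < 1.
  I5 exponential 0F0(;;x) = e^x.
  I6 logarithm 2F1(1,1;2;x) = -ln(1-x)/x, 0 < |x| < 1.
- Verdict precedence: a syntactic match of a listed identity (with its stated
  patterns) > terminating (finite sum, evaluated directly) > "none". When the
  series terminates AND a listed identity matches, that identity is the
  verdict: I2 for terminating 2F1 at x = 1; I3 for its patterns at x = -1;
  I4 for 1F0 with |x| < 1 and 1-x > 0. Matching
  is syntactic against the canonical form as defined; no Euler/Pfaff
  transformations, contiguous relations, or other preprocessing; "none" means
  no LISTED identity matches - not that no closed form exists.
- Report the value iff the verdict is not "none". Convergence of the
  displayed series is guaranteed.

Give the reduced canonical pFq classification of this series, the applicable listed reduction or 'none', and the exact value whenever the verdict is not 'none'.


Key observation: t_0 = 1/2 here, and the factorial ratio (C = 1/2, x = -1) (k+a-1)!/(a-1)! is a rising factorial (a)_k.
Term ratio: r(k) = (-1) * (k-10) (k+8) / [(k+19) (k+1)] - rational in k. x = (-1); t_0 = 1/2; negate the roots.

With C = 1/2: the canonical form is 2F1(-10, 8; 19; -1). Verdict: this is Kummer (I3) (x = -1; c = 19 equals 1+a-b for upper {-10, 8}: listed pattern). Sum: 153/7.


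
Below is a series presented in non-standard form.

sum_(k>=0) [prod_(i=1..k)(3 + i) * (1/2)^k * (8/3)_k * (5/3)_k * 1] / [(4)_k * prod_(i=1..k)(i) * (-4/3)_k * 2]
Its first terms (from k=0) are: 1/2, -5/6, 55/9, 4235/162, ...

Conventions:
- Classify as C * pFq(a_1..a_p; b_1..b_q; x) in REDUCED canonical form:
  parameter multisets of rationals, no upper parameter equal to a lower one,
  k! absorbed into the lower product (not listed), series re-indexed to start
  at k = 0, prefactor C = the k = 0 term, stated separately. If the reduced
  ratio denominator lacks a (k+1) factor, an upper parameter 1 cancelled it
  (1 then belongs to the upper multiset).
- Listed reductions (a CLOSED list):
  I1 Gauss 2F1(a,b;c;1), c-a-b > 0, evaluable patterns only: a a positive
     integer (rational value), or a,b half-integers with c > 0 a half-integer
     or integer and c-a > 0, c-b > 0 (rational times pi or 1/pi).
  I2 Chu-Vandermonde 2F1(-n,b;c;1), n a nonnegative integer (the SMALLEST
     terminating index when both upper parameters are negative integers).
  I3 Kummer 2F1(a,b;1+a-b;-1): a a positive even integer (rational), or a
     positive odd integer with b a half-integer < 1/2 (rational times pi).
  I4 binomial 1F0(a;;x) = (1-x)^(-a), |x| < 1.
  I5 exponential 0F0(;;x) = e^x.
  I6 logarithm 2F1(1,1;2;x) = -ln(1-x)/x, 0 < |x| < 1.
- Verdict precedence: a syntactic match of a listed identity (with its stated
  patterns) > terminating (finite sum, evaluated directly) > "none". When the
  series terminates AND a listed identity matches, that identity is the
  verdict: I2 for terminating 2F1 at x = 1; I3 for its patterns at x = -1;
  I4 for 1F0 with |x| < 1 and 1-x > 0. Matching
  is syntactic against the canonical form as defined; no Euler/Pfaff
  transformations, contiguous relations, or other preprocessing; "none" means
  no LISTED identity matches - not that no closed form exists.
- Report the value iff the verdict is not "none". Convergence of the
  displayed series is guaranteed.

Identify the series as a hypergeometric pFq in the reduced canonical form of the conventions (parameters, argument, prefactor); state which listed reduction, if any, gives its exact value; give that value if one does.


Prefactor 1/2, argument 1/2: 2F1 with upper {5/3, 8/3} over lower {-4/3}. Verdict: none (x = 1/2): each listed identity misses the multisets {5/3, 8/3} ; {-4/3}.

Key observation: t_0 being 1/2, the parameter 4 appears in both the upper and lower lists and cancels.
Ratio: r(k) = (1/2) * (k+5/3) (k+8/3) / [(k-4/3) (k+1)] - rational in k, leading ratio (1/2); with t_0 = 1/2, classification follows.


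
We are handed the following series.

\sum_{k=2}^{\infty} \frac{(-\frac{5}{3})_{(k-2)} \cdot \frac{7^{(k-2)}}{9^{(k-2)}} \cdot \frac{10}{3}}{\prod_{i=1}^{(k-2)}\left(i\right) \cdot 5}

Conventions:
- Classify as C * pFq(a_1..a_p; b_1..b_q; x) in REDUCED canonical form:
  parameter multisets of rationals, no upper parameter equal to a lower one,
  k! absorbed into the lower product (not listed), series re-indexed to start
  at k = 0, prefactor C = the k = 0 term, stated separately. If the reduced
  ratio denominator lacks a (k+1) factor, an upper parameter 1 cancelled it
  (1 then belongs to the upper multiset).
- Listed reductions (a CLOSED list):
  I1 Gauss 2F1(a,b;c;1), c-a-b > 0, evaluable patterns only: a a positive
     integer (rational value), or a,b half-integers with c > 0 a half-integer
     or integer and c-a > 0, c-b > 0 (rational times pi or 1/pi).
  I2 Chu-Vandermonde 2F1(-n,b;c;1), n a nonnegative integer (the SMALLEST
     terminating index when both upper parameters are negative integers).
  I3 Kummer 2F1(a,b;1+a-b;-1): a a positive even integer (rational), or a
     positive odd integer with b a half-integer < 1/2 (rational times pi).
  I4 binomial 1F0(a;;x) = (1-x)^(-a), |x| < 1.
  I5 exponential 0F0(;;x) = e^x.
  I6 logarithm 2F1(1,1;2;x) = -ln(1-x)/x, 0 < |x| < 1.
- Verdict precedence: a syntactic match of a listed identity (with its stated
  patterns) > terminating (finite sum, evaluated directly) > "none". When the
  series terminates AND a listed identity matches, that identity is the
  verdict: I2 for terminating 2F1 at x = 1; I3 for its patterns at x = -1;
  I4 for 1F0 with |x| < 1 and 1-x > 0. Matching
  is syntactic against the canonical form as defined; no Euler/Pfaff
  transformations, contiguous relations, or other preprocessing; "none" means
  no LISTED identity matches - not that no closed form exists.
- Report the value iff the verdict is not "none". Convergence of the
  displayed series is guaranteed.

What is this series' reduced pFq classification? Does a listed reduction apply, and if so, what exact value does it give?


With C = \frac{2}{3}: the canonical form is 1F0(-\frac{5}{3}; -; \frac{7}{9}). Verdict: binomial (I4) applies (the 1F0 binomial series: exponent 5/3, x = \frac{7}{9}). Hence: \frac{2}{3} \cdot \left(\frac{2}{9}\right)^{\frac{5}{3}}.

Structural cue: t_0 = \frac{2}{3} here, and the product of the first k integers (C = 2/3) is k!.
Adjacent-term ratio: r(k) = \frac{7}{9} * (k-\frac{5}{3}) / [(k+1)] ; factor over Q: parameters, x = \frac{7}{9}, and C = \frac{2}{3}.
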